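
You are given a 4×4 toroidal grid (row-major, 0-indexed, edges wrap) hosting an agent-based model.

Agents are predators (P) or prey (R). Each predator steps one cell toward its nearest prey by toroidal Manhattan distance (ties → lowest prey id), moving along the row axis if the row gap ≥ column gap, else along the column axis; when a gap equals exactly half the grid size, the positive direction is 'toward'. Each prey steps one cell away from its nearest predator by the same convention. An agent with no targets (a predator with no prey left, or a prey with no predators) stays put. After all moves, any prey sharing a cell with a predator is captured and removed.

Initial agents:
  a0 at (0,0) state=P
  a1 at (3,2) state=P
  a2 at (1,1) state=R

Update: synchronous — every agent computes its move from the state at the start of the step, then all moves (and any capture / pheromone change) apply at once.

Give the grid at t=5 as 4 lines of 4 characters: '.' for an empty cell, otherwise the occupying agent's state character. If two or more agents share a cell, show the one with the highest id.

t=1: a0@(1,0):P a1@(0,2):P a2@(2,1):R
t=2: a0@(2,0):P a1@(1,2):P a2@(3,1):R
t=3: a0@(3,0):P a1@(2,2):P a2@(0,1):R
t=4: a0@(0,0):P a1@(3,2):P a2@(1,1):R
t=5: a0@(1,0):P a1@(0,2):P a2@(2,1):R

..P.
P...
.R..
....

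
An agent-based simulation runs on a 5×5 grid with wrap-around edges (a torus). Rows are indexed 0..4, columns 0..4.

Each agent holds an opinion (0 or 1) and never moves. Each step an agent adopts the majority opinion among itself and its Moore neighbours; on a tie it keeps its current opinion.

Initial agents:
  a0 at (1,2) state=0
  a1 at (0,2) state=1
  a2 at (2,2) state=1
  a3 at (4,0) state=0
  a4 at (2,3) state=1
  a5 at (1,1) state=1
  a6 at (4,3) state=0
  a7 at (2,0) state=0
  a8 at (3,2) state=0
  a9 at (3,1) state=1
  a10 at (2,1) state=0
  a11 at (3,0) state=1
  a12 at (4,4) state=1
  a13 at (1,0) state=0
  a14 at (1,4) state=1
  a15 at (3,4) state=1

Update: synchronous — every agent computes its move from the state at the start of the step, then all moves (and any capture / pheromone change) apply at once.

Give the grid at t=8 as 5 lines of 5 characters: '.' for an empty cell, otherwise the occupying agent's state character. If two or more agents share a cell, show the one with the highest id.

..1..
111.1
1111.
111.1
1..11

t=1: a0@(1,2):1 a1@(0,2):1 a2@(2,2):1 a3@(4,0):1 a4@(2,3):1 a5@(1,1):0 a6@(4,3):1 a7@(2,0):1 a8@(3,2):0 a9@(3,1):0 a10@(2,1):0 a11@(3,0):1 a12@(4,4):1 a13@(1,0):0 a14@(1,4):1 a15@(3,4):1
t=2: a0@(1,2):1 a1@(0,2):1 a2@(2,2):0 a3@(4,0):1 a4@(2,3):1 a5@(1,1):1 a6@(4,3):1 a7@(2,0):1 a8@(3,2):0 a9@(3,1):1 a10@(2,1):0 a11@(3,0):1 a12@(4,4):1 a13@(1,0):0 a14@(1,4):1 a15@(3,4):1
t=3: a0@(1,2):1 a1@(0,2):1 a2@(2,2):1 a3@(4,0):1 a4@(2,3):1 a5@(1,1):1 a6@(4,3):1 a7@(2,0):1 a8@(3,2):0 a9@(3,1):1 a10@(2,1):1 a11@(3,0):1 a12@(4,4):1 a13@(1,0):1 a14@(1,4):1 a15@(3,4):1
t=4: a0@(1,2):1 a1@(0,2):1 a2@(2,2):1 a3@(4,0):1 a4@(2,3):1 a5@(1,1):1 a6@(4,3):1 a7@(2,0):1 a8@(3,2):1 a9@(3,1):1 a10@(2,1):1 a11@(3,0):1 a12@(4,4):1 a13@(1,0):1 a14@(1,4):1 a15@(3,4):1
t=5: (unchanged — steady state)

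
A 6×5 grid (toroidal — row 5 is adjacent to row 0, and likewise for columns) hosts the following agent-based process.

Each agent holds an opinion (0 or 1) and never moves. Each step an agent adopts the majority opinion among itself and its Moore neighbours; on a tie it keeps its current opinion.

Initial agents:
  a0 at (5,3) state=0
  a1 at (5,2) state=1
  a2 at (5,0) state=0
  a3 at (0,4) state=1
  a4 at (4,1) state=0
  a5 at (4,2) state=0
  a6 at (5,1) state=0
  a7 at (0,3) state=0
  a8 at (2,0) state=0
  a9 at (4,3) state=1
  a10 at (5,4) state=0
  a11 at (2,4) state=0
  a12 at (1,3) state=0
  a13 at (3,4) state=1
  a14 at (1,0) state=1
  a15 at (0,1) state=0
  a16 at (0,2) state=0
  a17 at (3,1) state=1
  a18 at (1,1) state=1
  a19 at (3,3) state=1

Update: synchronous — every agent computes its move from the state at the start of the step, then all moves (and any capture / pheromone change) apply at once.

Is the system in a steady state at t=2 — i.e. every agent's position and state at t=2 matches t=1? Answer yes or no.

no

t=1: a0@(5,3):0 a1@(5,2):0 a2@(5,0):0 a3@(0,4):0 a4@(4,1):0 a5@(4,2):0 a6@(5,1):0 a7@(0,3):0 a8@(2,0):1 a9@(4,3):1 a10@(5,4):0 a11@(2,4):0 a12@(1,3):0 a13@(3,4):1 a14@(1,0):1 a15@(0,1):0 a16@(0,2):0 a17@(3,1):0 a18@(1,1):0 a19@(3,3):1
t=2: a0@(5,3):0 a1@(5,2):0 a2@(5,0):0 a3@(0,4):0 a4@(4,1):0 a5@(4,2):0 a6@(5,1):0 a7@(0,3):0 a8@(2,0):1 a9@(4,3):0 a10@(5,4):0 a11@(2,4):1 a12@(1,3):0 a13@(3,4):1 a14@(1,0):0 a15@(0,1):0 a16@(0,2):0 a17@(3,1):0 a18@(1,1):0 a19@(3,3):1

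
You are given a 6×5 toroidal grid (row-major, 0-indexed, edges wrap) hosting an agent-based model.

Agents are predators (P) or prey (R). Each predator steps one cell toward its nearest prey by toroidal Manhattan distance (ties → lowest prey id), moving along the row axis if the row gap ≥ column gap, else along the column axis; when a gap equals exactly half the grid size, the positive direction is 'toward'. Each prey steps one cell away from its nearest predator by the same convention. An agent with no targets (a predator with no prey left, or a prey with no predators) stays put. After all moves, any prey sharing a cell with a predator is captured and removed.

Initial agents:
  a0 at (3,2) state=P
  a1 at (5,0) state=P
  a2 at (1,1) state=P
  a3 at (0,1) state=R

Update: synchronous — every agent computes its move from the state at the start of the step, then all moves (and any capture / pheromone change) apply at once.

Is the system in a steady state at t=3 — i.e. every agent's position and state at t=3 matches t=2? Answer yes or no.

t=1: a0@(4,2):P a1@(0,0):P a2@(0,1):P a3@(5,1):R
t=2: a0@(5,2):P a1@(5,0):P a2@(5,1):P a3@(4,1):R
t=3: a0@(4,2):P a1@(4,0):P a2@(4,1):P a3@(3,1):R

no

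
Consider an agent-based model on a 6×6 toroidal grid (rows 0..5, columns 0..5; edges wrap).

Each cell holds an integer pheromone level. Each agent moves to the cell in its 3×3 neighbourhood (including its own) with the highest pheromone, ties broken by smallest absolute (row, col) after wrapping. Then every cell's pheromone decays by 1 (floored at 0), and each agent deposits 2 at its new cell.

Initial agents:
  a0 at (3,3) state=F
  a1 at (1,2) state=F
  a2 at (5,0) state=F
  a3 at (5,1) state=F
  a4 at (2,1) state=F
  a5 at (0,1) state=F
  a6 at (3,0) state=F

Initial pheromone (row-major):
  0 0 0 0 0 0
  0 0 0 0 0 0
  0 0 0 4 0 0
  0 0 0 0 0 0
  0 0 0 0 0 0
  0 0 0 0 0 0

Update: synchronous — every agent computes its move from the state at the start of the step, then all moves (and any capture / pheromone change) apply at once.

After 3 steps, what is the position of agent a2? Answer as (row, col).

t=1: a0@(2,3) a1@(2,3) a2@(0,0) a3@(0,0) a4@(1,0) a5@(0,0) a6@(2,0) | pheromone: 6 0 0 0 0 0 / 2 0 0 0 0 0 / 2 0 0 7 0 0 / 0 0 0 0 0 0 / 0 0 0 0 0 0 / 0 0 0 0 0 0
t=2: a0@(2,3) a1@(2,3) a2@(0,0) a3@(0,0) a4@(0,0) a5@(0,0) a6@(1,0) | pheromone: 13 0 0 0 0 0 / 3 0 0 0 0 0 / 1 0 0 10 0 0 / 0 0 0 0 0 0 / 0 0 0 0 0 0 / 0 0 0 0 0 0
t=3: a0@(2,3) a1@(2,3) a2@(0,0) a3@(0,0) a4@(0,0) a5@(0,0) a6@(0,0) | pheromone: 22 0 0 0 0 0 / 2 0 0 0 0 0 / 0 0 0 13 0 0 / 0 0 0 0 0 0 / 0 0 0 0 0 0 / 0 0 0 0 0 0

(0, 0)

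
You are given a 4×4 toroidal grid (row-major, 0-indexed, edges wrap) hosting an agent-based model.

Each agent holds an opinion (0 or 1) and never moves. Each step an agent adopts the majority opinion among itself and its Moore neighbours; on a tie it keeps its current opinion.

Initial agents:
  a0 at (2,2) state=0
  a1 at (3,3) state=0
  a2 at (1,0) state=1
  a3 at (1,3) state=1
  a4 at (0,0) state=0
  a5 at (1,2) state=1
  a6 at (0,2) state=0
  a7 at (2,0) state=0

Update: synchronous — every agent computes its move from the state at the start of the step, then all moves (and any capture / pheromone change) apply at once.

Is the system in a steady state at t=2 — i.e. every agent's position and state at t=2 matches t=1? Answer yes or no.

t=1: a0@(2,2):0 a1@(3,3):0 a2@(1,0):1 a3@(1,3):0 a4@(0,0):0 a5@(1,2):1 a6@(0,2):0 a7@(2,0):0
t=2: a0@(2,2):0 a1@(3,3):0 a2@(1,0):0 a3@(1,3):0 a4@(0,0):0 a5@(1,2):0 a6@(0,2):0 a7@(2,0):0

no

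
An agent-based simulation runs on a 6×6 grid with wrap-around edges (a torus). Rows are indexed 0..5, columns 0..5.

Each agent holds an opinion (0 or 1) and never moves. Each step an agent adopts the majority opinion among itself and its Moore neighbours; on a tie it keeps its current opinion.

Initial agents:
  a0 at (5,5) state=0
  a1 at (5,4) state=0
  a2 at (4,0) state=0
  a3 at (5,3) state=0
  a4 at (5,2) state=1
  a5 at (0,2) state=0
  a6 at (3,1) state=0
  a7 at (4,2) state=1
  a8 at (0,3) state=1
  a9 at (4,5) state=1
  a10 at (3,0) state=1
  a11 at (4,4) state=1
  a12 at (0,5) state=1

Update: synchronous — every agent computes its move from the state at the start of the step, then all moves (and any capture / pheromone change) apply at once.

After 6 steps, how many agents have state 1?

9

t=1: a0@(5,5):0 a1@(5,4):1 a2@(4,0):0 a3@(5,3):1 a4@(5,2):1 a5@(0,2):0 a6@(3,1):0 a7@(4,2):1 a8@(0,3):0 a9@(4,5):1 a10@(3,0):1 a11@(4,4):0 a12@(0,5):0
t=2: a0@(5,5):0 a1@(5,4):0 a2@(4,0):0 a3@(5,3):1 a4@(5,2):1 a5@(0,2):0 a6@(3,1):0 a7@(4,2):1 a8@(0,3):1 a9@(4,5):1 a10@(3,0):1 a11@(4,4):1 a12@(0,5):0
t=3: a0@(5,5):0 a1@(5,4):1 a2@(4,0):0 a3@(5,3):1 a4@(5,2):1 a5@(0,2):1 a6@(3,1):0 a7@(4,2):1 a8@(0,3):1 a9@(4,5):1 a10@(3,0):1 a11@(4,4):1 a12@(0,5):0
t=4: (unchanged — steady state)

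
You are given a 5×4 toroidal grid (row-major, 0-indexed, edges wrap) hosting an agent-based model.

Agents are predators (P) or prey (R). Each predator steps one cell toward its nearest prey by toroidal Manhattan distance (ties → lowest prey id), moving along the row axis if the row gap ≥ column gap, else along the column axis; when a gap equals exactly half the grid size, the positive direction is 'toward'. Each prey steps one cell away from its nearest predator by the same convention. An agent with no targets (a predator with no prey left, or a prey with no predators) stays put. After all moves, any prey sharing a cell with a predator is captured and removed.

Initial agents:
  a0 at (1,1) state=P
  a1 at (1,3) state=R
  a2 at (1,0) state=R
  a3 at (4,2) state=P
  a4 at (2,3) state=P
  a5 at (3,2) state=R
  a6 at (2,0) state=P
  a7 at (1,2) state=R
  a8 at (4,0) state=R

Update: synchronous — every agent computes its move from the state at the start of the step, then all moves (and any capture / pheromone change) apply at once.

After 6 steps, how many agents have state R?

t=1: a0@(1,0):P a1@(0,3):R a3@(3,2):P a4@(1,3):P a5@(2,2):R a6@(1,0):P a8@(4,3):R
t=2: a0@(0,0):P a1@(4,3):R a3@(2,2):P a4@(0,3):P a5@(1,2):R a6@(0,0):P
t=3: a0@(4,0):P a1@(3,3):R a3@(1,2):P a4@(4,3):P a5@(0,2):R a6@(4,0):P
t=4: a0@(3,0):P a1@(2,3):R a3@(0,2):P a4@(3,3):P a5@(4,2):R a6@(3,0):P
t=5: a0@(2,0):P a1@(1,3):R a3@(4,2):P a4@(2,3):P a5@(3,2):R a6@(2,0):P
t=6: a0@(1,0):P a1@(0,3):R a3@(3,2):P a4@(1,3):P a5@(2,2):R a6@(1,0):P

2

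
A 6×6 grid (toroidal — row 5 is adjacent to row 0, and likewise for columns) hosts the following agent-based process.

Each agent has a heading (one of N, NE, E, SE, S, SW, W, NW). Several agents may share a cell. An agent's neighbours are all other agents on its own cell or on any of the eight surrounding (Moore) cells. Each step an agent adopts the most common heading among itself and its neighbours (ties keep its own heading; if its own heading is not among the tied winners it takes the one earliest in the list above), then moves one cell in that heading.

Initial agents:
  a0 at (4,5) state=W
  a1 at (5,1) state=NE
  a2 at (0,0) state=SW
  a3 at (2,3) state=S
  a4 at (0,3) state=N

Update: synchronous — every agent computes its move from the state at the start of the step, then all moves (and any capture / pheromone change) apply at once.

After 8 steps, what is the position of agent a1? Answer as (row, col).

(3, 3)

t=1: a0@(4,4):W a1@(4,2):NE a2@(1,5):SW a3@(3,3):S a4@(5,3):N
t=2: a0@(4,3):W a1@(3,3):NE a2@(2,4):SW a3@(4,3):S a4@(4,3):N
t=3: a0@(4,2):W a1@(2,4):NE a2@(3,3):SW a3@(5,3):S a4@(3,3):N
t=4: a0@(4,1):W a1@(1,5):NE a2@(4,2):SW a3@(0,3):S a4@(2,3):N
t=5: a0@(4,0):W a1@(0,0):NE a2@(5,1):SW a3@(1,3):S a4@(1,3):N
t=6: a0@(4,5):W a1@(5,1):NE a2@(0,0):SW a3@(2,3):S a4@(0,3):N
t=7: a0@(4,4):W a1@(4,2):NE a2@(1,5):SW a3@(3,3):S a4@(5,3):N
t=8: a0@(4,3):W a1@(3,3):NE a2@(2,4):SW a3@(4,3):S a4@(4,3):N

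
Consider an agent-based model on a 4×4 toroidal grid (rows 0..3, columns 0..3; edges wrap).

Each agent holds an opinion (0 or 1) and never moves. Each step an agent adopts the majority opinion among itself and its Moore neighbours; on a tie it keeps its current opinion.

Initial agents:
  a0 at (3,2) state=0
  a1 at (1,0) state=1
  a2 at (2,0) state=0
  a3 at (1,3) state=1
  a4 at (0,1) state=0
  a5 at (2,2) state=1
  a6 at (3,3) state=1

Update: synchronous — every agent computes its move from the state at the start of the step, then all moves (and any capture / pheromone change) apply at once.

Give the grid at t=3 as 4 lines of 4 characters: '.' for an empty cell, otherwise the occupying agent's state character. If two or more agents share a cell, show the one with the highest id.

t=1: a0@(3,2):0 a1@(1,0):1 a2@(2,0):1 a3@(1,3):1 a4@(0,1):0 a5@(2,2):1 a6@(3,3):1
t=2: (unchanged — steady state)

.0..
1..1
1.1.
..01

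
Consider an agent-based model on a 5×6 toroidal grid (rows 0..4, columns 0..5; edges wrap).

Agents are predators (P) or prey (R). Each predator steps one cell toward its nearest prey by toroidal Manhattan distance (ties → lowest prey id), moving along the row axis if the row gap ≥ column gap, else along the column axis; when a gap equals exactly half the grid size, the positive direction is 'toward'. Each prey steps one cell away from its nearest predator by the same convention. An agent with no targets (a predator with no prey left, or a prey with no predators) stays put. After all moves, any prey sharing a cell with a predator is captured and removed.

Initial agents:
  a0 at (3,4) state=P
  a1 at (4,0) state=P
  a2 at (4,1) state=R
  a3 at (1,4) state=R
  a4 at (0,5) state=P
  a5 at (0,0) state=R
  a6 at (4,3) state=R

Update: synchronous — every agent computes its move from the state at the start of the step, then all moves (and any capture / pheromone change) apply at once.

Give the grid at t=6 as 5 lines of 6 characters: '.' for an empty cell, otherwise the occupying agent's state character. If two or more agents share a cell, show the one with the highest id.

t=1: a0@(2,4):P a1@(4,1):P a2@(4,2):R a3@(0,4):R a4@(0,0):P a5@(1,0):R a6@(0,3):R
t=2: a0@(1,4):P a1@(4,2):P a2@(4,3):R a3@(4,4):R a4@(1,0):P a5@(2,0):R a6@(4,3):R
t=3: a0@(0,4):P a1@(4,3):P a2@(4,4):R a3@(3,4):R a4@(2,0):P a5@(3,0):R a6@(4,4):R
t=4: a0@(4,4):P a1@(4,4):P a2@(3,4):R a3@(2,4):R a4@(3,0):P a5@(4,0):R a6@(3,4):R
t=5: a0@(3,4):P a1@(3,4):P a2@(2,4):R a3@(1,4):R a4@(4,0):P a5@(0,0):R a6@(2,4):R
t=6: a0@(2,4):P a1@(2,4):P a2@(1,4):R a3@(0,4):R a4@(0,0):P a5@(1,0):R a6@(1,4):R

P...R.
R...R.
....P.
......
......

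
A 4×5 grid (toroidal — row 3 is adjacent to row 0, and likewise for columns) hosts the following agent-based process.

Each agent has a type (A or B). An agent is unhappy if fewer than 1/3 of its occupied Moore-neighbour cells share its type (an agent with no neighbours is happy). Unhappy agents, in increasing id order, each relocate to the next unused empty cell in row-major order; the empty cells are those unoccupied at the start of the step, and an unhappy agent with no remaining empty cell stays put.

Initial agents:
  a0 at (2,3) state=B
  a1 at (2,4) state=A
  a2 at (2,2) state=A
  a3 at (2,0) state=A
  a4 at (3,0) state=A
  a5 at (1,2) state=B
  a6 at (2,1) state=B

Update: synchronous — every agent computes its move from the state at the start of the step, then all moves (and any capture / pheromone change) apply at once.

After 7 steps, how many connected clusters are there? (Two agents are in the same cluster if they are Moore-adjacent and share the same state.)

t=1: a0@(2,3):B a1@(2,4):A a2@(0,0):A a3@(2,0):A a4@(3,0):A a5@(1,2):B a6@(0,1):B
t=2: (unchanged — steady state)

2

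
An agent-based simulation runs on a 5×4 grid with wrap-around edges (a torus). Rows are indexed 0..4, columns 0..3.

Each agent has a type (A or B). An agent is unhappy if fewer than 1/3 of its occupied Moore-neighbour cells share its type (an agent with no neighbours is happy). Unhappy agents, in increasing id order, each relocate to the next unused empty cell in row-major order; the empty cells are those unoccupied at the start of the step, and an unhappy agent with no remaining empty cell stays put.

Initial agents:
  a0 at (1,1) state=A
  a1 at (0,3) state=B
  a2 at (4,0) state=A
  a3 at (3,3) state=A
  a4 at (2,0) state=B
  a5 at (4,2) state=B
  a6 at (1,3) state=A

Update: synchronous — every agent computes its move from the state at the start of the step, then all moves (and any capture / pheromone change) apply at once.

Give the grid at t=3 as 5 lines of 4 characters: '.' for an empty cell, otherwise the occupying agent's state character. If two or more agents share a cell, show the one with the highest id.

t=1: a0@(0,0):A a1@(0,3):B a2@(4,0):A a3@(3,3):A a4@(0,1):B a5@(4,2):B a6@(0,2):A
t=2: a0@(0,0):A a1@(1,0):B a2@(4,0):A a3@(3,3):A a4@(1,1):B a5@(4,2):B a6@(1,2):A
t=3: a0@(0,0):A a1@(1,0):B a2@(4,0):A a3@(3,3):A a4@(1,1):B a5@(0,1):B a6@(0,2):A

ABA.
BB..
....
...A
A...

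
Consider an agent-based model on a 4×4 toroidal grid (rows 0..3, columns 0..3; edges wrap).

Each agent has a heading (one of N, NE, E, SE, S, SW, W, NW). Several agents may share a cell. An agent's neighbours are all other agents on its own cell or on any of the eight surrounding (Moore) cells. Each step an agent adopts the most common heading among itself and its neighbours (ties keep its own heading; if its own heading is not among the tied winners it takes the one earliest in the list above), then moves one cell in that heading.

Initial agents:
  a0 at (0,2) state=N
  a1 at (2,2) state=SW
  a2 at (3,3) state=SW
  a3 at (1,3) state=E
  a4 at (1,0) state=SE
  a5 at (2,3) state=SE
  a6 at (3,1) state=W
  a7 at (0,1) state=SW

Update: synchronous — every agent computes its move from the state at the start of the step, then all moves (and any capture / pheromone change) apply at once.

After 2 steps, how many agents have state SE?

t=1: a0@(1,1):SW a1@(3,1):SW a2@(0,2):SW a3@(2,0):SE a4@(2,1):SE a5@(3,0):SE a6@(0,0):SW a7@(1,0):SW
t=2: a0@(2,0):SW a1@(0,0):SW a2@(1,1):SW a3@(3,1):SE a4@(3,2):SE a5@(0,1):SE a6@(1,3):SW a7@(2,3):SW

3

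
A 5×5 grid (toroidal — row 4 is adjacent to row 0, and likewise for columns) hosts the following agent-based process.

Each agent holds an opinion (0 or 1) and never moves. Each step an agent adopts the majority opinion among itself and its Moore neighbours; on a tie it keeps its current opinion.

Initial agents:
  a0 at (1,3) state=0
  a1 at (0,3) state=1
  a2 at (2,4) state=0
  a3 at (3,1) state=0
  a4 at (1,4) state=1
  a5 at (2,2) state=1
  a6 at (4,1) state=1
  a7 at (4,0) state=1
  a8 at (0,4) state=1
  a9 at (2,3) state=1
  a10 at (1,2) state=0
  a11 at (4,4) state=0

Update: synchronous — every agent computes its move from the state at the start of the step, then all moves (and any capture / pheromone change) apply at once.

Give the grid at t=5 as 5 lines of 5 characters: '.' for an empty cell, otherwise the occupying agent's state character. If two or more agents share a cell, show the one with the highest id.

...11
..111
..111
.1...
11..1

t=1: a0@(1,3):1 a1@(0,3):1 a2@(2,4):0 a3@(3,1):1 a4@(1,4):1 a5@(2,2):0 a6@(4,1):1 a7@(4,0):1 a8@(0,4):1 a9@(2,3):1 a10@(1,2):1 a11@(4,4):1
t=2: a0@(1,3):1 a1@(0,3):1 a2@(2,4):1 a3@(3,1):1 a4@(1,4):1 a5@(2,2):1 a6@(4,1):1 a7@(4,0):1 a8@(0,4):1 a9@(2,3):1 a10@(1,2):1 a11@(4,4):1
t=3: (unchanged — steady state)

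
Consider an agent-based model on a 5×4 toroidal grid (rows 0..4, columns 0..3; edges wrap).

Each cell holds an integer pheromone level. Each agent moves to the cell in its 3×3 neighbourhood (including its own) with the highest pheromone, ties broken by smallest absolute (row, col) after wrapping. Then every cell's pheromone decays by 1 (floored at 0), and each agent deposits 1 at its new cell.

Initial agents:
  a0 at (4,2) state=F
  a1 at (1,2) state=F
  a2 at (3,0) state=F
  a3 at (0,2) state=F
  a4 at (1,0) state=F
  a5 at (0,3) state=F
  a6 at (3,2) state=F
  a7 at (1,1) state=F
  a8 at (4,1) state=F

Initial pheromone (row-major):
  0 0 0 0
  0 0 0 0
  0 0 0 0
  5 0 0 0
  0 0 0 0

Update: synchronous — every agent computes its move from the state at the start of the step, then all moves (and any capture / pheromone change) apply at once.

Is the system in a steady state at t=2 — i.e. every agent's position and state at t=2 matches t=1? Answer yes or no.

no

t=1: a0@(0,1) a1@(0,1) a2@(3,0) a3@(0,1) a4@(0,0) a5@(0,0) a6@(2,1) a7@(0,0) a8@(3,0) | pheromone: 3 3 0 0 / 0 0 0 0 / 0 1 0 0 / 6 0 0 0 / 0 0 0 0
t=2: a0@(0,0) a1@(0,0) a2@(3,0) a3@(0,0) a4@(0,0) a5@(0,0) a6@(3,0) a7@(0,0) a8@(3,0) | pheromone: 8 2 0 0 / 0 0 0 0 / 0 0 0 0 / 8 0 0 0 / 0 0 0 0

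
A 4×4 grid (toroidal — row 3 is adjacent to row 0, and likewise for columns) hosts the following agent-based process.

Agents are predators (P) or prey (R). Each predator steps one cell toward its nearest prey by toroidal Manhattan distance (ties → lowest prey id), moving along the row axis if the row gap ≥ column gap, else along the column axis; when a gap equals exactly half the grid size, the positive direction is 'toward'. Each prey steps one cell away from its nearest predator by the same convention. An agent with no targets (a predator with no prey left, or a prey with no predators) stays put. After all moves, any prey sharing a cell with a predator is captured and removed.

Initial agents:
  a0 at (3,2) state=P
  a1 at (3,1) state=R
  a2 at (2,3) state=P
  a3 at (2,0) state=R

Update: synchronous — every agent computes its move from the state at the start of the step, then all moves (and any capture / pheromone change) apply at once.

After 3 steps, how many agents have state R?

2

t=1: a0@(3,1):P a1@(3,0):R a2@(2,0):P a3@(2,1):R
t=2: a0@(3,0):P a1@(3,3):R a2@(3,0):P a3@(1,1):R
t=3: a0@(3,3):P a1@(3,2):R a2@(3,3):P a3@(0,1):R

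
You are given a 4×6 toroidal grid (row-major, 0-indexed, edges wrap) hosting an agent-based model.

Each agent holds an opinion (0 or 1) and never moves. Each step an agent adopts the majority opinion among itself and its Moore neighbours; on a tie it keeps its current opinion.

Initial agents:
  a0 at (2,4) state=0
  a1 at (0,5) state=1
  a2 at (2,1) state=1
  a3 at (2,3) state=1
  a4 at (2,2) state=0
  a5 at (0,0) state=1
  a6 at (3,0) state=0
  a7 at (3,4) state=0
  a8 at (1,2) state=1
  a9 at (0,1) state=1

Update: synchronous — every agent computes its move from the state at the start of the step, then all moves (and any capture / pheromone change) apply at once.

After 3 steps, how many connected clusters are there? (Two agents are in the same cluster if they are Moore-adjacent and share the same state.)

t=1: a0@(2,4):0 a1@(0,5):1 a2@(2,1):1 a3@(2,3):0 a4@(2,2):1 a5@(0,0):1 a6@(3,0):1 a7@(3,4):0 a8@(1,2):1 a9@(0,1):1
t=2: (unchanged — steady state)

2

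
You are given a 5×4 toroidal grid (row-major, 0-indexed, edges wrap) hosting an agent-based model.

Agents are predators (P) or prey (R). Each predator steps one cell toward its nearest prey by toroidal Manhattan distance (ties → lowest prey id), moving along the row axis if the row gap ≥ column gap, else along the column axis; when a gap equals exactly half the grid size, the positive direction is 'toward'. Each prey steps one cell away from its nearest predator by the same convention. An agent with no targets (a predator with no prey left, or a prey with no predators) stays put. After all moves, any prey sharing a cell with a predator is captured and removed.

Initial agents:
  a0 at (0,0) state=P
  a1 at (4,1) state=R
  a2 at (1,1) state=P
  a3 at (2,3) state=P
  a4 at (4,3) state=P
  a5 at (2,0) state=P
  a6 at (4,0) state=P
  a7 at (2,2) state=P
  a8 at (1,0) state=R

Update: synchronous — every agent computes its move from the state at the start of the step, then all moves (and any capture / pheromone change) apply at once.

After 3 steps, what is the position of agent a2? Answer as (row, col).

(3, 0)

t=1: a0@(1,0):P a1@(4,2):R a2@(1,0):P a3@(1,3):P a4@(4,0):P a5@(1,0):P a6@(4,1):P a7@(3,2):P a8@(2,0):R
t=2: a0@(2,0):P a1@(4,3):R a2@(2,0):P a3@(2,3):P a4@(4,1):P a5@(2,0):P a6@(4,2):P a7@(4,2):P a8@(3,0):R
t=3: a0@(3,0):P a1@(4,0):R a2@(3,0):P a3@(3,3):P a4@(4,2):P a5@(3,0):P a6@(4,3):P a7@(4,3):P a8@(4,0):R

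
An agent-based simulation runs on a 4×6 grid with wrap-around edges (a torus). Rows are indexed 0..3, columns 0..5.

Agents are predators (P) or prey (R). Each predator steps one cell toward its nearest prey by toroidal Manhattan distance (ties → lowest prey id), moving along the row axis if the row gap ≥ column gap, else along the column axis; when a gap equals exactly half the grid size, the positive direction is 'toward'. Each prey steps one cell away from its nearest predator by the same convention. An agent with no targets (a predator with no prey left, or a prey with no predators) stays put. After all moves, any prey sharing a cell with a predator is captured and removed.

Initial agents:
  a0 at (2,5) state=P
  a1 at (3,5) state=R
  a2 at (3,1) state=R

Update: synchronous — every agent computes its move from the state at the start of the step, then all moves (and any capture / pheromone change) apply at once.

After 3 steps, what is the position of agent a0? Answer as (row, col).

t=1: a0@(3,5):P a1@(0,5):R a2@(3,2):R
t=2: a0@(0,5):P a1@(1,5):R a2@(3,1):R
t=3: a0@(1,5):P a1@(2,5):R a2@(3,2):R

(1, 5)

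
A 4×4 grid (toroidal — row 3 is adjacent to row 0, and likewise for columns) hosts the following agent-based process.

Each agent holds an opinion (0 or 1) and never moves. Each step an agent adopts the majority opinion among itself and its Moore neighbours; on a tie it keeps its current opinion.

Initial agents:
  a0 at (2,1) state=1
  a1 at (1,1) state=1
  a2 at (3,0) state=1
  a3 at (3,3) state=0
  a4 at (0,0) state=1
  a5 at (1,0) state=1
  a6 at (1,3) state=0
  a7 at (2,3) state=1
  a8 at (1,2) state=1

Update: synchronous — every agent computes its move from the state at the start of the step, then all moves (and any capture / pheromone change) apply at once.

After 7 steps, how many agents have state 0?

0

t=1: a0@(2,1):1 a1@(1,1):1 a2@(3,0):1 a3@(3,3):1 a4@(0,0):1 a5@(1,0):1 a6@(1,3):1 a7@(2,3):1 a8@(1,2):1
t=2: (unchanged — steady state)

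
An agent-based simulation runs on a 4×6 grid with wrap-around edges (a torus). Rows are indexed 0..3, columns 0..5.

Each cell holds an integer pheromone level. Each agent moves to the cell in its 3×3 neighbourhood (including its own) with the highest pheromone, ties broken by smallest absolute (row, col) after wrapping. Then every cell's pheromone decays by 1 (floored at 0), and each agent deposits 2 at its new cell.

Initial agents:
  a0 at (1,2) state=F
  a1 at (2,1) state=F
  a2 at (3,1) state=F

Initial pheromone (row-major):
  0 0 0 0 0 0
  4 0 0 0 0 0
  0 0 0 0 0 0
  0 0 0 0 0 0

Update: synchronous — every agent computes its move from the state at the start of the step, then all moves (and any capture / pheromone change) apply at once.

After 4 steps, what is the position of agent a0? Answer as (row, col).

t=1: a0@(0,1) a1@(1,0) a2@(0,0) | pheromone: 2 2 0 0 0 0 / 5 0 0 0 0 0 / 0 0 0 0 0 0 / 0 0 0 0 0 0
t=2: a0@(1,0) a1@(1,0) a2@(1,0) | pheromone: 1 1 0 0 0 0 / 10 0 0 0 0 0 / 0 0 0 0 0 0 / 0 0 0 0 0 0
t=3: a0@(1,0) a1@(1,0) a2@(1,0) | pheromone: 0 0 0 0 0 0 / 15 0 0 0 0 0 / 0 0 0 0 0 0 / 0 0 0 0 0 0
t=4: a0@(1,0) a1@(1,0) a2@(1,0) | pheromone: 0 0 0 0 0 0 / 20 0 0 0 0 0 / 0 0 0 0 0 0 / 0 0 0 0 0 0

(1, 0)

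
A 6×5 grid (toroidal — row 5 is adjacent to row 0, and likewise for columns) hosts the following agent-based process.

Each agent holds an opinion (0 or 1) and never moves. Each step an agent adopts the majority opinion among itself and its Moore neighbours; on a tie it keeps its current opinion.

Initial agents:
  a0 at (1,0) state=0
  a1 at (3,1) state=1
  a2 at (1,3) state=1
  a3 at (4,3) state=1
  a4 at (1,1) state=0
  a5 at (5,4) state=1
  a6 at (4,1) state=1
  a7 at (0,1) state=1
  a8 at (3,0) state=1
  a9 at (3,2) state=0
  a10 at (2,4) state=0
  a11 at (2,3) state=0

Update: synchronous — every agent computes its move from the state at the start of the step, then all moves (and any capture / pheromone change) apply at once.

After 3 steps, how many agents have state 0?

t=1: a0@(1,0):0 a1@(3,1):1 a2@(1,3):0 a3@(4,3):1 a4@(1,1):0 a5@(5,4):1 a6@(4,1):1 a7@(0,1):0 a8@(3,0):1 a9@(3,2):1 a10@(2,4):0 a11@(2,3):0
t=2: (unchanged — steady state)

6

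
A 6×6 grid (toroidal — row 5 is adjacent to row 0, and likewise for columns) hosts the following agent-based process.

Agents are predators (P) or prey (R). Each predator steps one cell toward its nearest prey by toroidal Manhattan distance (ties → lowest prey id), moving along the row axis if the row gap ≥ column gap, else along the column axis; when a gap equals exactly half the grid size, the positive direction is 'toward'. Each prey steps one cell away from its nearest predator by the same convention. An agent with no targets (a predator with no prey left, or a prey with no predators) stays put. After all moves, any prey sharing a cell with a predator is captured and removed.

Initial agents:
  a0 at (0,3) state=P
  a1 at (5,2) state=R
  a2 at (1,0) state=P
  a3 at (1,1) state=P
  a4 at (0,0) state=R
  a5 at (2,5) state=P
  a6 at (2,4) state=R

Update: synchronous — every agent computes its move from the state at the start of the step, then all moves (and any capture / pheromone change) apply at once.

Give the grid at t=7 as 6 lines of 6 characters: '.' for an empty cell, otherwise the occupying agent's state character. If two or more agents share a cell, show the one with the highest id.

t=1: a0@(5,3):P a1@(4,2):R a2@(0,0):P a3@(0,1):P a4@(5,0):R a5@(2,4):P a6@(2,3):R
t=2: a0@(4,3):P a1@(3,2):R a2@(5,0):P a3@(5,1):P a4@(4,0):R a5@(2,3):P a6@(2,2):R
t=3: a0@(3,3):P a2@(4,0):P a3@(4,1):P a4@(3,0):R a5@(2,2):P a6@(2,1):R
t=4: a0@(3,4):P a2@(3,0):P a3@(3,1):P a4@(2,0):R a5@(2,1):P a6@(2,0):R
t=5: a0@(3,5):P a2@(2,0):P a3@(2,1):P a4@(1,0):R a5@(2,0):P a6@(1,0):R
t=6: a0@(2,5):P a2@(1,0):P a3@(1,1):P a4@(0,0):R a5@(1,0):P a6@(0,0):R
t=7: a0@(1,5):P a2@(0,0):P a3@(0,1):P a4@(5,0):R a5@(0,0):P a6@(5,0):R

PP....
.....P
......
......
......
R.....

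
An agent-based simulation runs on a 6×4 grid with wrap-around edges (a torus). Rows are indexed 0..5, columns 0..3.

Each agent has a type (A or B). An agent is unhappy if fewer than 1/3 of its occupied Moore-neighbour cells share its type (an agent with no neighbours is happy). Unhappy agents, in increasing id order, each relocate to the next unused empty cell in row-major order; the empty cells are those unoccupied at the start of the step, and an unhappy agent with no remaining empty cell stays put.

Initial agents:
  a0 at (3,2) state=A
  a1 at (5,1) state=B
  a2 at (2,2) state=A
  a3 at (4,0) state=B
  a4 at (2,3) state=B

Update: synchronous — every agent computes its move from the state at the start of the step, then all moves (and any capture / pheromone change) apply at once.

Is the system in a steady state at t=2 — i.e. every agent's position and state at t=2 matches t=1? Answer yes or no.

yes

t=1: a0@(3,2):A a1@(5,1):B a2@(2,2):A a3@(4,0):B a4@(0,0):B
t=2: (unchanged — steady state)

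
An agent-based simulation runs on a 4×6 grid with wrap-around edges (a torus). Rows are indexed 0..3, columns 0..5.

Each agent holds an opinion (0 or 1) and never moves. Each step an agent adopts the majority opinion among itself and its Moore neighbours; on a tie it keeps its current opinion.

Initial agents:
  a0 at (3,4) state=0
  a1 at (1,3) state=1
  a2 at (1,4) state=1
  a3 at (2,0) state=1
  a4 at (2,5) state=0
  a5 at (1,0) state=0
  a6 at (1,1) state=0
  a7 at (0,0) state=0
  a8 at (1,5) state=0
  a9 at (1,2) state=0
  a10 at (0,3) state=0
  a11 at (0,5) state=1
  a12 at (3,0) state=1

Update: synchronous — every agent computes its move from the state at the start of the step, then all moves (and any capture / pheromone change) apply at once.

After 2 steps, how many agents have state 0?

t=1: a0@(3,4):0 a1@(1,3):1 a2@(1,4):1 a3@(2,0):0 a4@(2,5):0 a5@(1,0):0 a6@(1,1):0 a7@(0,0):0 a8@(1,5):0 a9@(1,2):0 a10@(0,3):0 a11@(0,5):0 a12@(3,0):1
t=2: a0@(3,4):0 a1@(1,3):1 a2@(1,4):0 a3@(2,0):0 a4@(2,5):0 a5@(1,0):0 a6@(1,1):0 a7@(0,0):0 a8@(1,5):0 a9@(1,2):0 a10@(0,3):0 a11@(0,5):0 a12@(3,0):0

12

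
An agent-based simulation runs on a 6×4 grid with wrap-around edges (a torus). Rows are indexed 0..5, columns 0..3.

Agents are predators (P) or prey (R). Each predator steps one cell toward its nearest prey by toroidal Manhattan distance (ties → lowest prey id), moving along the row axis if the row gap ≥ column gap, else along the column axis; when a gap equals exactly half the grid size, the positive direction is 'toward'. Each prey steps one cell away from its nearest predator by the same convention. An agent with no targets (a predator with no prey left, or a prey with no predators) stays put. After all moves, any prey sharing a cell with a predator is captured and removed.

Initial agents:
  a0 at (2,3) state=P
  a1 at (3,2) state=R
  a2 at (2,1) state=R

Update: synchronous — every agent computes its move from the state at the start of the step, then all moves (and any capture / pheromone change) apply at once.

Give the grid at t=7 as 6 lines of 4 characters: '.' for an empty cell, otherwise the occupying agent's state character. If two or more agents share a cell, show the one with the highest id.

....
....
....
...P
R.R.
....

t=1: a0@(3,3):P a1@(4,2):R a2@(2,0):R
t=2: a0@(4,3):P a1@(5,2):R a2@(1,0):R
t=3: a0@(5,3):P a1@(0,2):R a2@(0,0):R
t=4: a0@(0,3):P a1@(1,2):R a2@(1,0):R
t=5: a0@(1,3):P a1@(2,2):R a2@(2,0):R
t=6: a0@(2,3):P a1@(3,2):R a2@(3,0):R
t=7: a0@(3,3):P a1@(4,2):R a2@(4,0):R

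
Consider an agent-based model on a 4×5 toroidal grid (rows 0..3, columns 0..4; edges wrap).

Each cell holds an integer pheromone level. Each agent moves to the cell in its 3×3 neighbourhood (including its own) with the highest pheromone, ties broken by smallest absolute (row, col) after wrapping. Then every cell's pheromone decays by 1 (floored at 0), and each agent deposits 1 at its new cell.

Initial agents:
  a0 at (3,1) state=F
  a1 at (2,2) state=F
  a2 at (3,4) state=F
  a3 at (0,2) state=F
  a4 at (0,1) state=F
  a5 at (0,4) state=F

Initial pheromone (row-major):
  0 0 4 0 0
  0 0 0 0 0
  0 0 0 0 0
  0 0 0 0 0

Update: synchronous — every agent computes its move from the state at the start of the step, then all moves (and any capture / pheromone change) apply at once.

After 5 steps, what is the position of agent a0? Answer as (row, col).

t=1: a0@(0,2) a1@(1,1) a2@(0,0) a3@(0,2) a4@(0,2) a5@(0,0) | pheromone: 2 0 6 0 0 / 0 1 0 0 0 / 0 0 0 0 0 / 0 0 0 0 0
t=2: a0@(0,2) a1@(0,2) a2@(0,0) a3@(0,2) a4@(0,2) a5@(0,0) | pheromone: 3 0 9 0 0 / 0 0 0 0 0 / 0 0 0 0 0 / 0 0 0 0 0
t=3: a0@(0,2) a1@(0,2) a2@(0,0) a3@(0,2) a4@(0,2) a5@(0,0) | pheromone: 4 0 12 0 0 / 0 0 0 0 0 / 0 0 0 0 0 / 0 0 0 0 0
t=4: a0@(0,2) a1@(0,2) a2@(0,0) a3@(0,2) a4@(0,2) a5@(0,0) | pheromone: 5 0 15 0 0 / 0 0 0 0 0 / 0 0 0 0 0 / 0 0 0 0 0
t=5: a0@(0,2) a1@(0,2) a2@(0,0) a3@(0,2) a4@(0,2) a5@(0,0) | pheromone: 6 0 18 0 0 / 0 0 0 0 0 / 0 0 0 0 0 / 0 0 0 0 0

(0, 2)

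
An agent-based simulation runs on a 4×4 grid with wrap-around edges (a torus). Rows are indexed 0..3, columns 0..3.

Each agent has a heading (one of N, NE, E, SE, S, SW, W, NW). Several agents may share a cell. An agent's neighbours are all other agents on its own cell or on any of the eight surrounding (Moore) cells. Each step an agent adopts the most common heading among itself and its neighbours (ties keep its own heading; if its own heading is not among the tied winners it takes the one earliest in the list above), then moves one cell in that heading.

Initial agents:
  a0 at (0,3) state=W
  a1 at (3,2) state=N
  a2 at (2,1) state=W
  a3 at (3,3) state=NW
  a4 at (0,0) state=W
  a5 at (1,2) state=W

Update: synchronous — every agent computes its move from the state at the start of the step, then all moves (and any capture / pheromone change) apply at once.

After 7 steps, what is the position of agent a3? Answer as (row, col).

t=1: a0@(0,2):W a1@(3,1):W a2@(2,0):W a3@(3,2):W a4@(0,3):W a5@(1,1):W
t=2: a0@(0,1):W a1@(3,0):W a2@(2,3):W a3@(3,1):W a4@(0,2):W a5@(1,0):W
t=3: a0@(0,0):W a1@(3,3):W a2@(2,2):W a3@(3,0):W a4@(0,1):W a5@(1,3):W
t=4: a0@(0,3):W a1@(3,2):W a2@(2,1):W a3@(3,3):W a4@(0,0):W a5@(1,2):W
t=5: a0@(0,2):W a1@(3,1):W a2@(2,0):W a3@(3,2):W a4@(0,3):W a5@(1,1):W
t=6: a0@(0,1):W a1@(3,0):W a2@(2,3):W a3@(3,1):W a4@(0,2):W a5@(1,0):W
t=7: a0@(0,0):W a1@(3,3):W a2@(2,2):W a3@(3,0):W a4@(0,1):W a5@(1,3):W

(3, 0)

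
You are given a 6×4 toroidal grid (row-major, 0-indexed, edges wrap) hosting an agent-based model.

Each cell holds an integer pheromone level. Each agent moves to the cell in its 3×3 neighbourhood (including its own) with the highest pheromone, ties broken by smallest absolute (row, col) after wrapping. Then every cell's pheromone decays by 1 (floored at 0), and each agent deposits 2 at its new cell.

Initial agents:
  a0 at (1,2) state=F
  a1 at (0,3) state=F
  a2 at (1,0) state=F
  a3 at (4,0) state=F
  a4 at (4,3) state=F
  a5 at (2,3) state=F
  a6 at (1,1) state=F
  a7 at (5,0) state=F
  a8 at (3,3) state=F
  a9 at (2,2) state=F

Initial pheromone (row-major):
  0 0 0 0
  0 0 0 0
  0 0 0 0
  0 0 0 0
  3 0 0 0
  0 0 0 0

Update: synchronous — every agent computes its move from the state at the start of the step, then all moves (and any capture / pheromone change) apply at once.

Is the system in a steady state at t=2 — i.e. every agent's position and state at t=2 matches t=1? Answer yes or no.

t=1: a0@(0,1) a1@(0,0) a2@(0,0) a3@(4,0) a4@(4,0) a5@(1,0) a6@(0,0) a7@(4,0) a8@(4,0) a9@(1,1) | pheromone: 6 2 0 0 / 2 2 0 0 / 0 0 0 0 / 0 0 0 0 / 10 0 0 0 / 0 0 0 0
t=2: a0@(0,0) a1@(0,0) a2@(0,0) a3@(4,0) a4@(4,0) a5@(0,0) a6@(0,0) a7@(4,0) a8@(4,0) a9@(0,0) | pheromone: 17 1 0 0 / 1 1 0 0 / 0 0 0 0 / 0 0 0 0 / 17 0 0 0 / 0 0 0 0

no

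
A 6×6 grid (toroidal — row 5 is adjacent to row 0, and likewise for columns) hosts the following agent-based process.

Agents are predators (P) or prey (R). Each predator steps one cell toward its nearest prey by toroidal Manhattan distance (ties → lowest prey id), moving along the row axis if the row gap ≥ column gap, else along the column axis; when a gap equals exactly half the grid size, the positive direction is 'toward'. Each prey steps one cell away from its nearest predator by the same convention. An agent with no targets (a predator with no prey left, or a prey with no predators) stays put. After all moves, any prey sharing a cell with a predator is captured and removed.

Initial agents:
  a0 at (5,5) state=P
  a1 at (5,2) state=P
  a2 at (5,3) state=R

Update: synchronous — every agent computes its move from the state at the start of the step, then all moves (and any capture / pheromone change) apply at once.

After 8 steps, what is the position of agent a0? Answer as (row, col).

t=1: a0@(5,4):P a1@(5,3):P
t=2: (unchanged — steady state)

(5, 4)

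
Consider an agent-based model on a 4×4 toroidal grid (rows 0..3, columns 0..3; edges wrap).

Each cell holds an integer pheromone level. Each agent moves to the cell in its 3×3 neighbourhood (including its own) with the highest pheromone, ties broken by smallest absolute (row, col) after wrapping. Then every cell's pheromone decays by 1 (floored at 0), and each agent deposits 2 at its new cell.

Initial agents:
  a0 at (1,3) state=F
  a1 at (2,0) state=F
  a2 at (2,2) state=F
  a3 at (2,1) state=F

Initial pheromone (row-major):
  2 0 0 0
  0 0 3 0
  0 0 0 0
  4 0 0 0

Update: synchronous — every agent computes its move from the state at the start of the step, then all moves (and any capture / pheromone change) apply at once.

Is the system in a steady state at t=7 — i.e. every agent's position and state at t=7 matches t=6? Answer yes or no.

yes

t=1: a0@(1,2) a1@(3,0) a2@(1,2) a3@(3,0) | pheromone: 1 0 0 0 / 0 0 6 0 / 0 0 0 0 / 7 0 0 0
t=2: a0@(1,2) a1@(3,0) a2@(1,2) a3@(3,0) | pheromone: 0 0 0 0 / 0 0 9 0 / 0 0 0 0 / 10 0 0 0
t=3: a0@(1,2) a1@(3,0) a2@(1,2) a3@(3,0) | pheromone: 0 0 0 0 / 0 0 12 0 / 0 0 0 0 / 13 0 0 0
t=4: a0@(1,2) a1@(3,0) a2@(1,2) a3@(3,0) | pheromone: 0 0 0 0 / 0 0 15 0 / 0 0 0 0 / 16 0 0 0
t=5: a0@(1,2) a1@(3,0) a2@(1,2) a3@(3,0) | pheromone: 0 0 0 0 / 0 0 18 0 / 0 0 0 0 / 19 0 0 0
t=6: a0@(1,2) a1@(3,0) a2@(1,2) a3@(3,0) | pheromone: 0 0 0 0 / 0 0 21 0 / 0 0 0 0 / 22 0 0 0
t=7: a0@(1,2) a1@(3,0) a2@(1,2) a3@(3,0) | pheromone: 0 0 0 0 / 0 0 24 0 / 0 0 0 0 / 25 0 0 0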